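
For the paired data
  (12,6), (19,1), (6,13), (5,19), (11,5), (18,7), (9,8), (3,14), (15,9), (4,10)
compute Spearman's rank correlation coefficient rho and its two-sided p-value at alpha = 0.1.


Step 1: Rank x and y separately (midranks; no ties here).
rank(x): 12->7, 19->10, 6->4, 5->3, 11->6, 18->9, 9->5, 3->1, 15->8, 4->2
rank(y): 6->3, 1->1, 13->8, 19->10, 5->2, 7->4, 8->5, 14->9, 9->6, 10->7
Step 2: d_i = R_x(i) - R_y(i); compute d_i^2.
  (7-3)^2=16, (10-1)^2=81, (4-8)^2=16, (3-10)^2=49, (6-2)^2=16, (9-4)^2=25, (5-5)^2=0, (1-9)^2=64, (8-6)^2=4, (2-7)^2=25
sum(d^2) = 296.
Step 3: rho = 1 - 6*296 / (10*(10^2 - 1)) = 1 - 1776/990 = -0.793939.
Step 4: Under H0, t = rho * sqrt((n-2)/(1-rho^2)) = -3.6934 ~ t(8).
Step 5: Two-sided p-value from the t-distribution with 8 df = 0.006100.
Step 6: alpha = 0.1. reject H0.

rho = -0.7939, p = 0.006100, reject H0 at alpha = 0.1.


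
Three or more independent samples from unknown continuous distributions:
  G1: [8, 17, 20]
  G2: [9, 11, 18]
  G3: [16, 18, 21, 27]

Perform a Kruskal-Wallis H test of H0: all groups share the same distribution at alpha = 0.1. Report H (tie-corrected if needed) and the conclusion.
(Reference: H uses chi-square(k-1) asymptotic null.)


Step 1: Combine all N = 10 observations and assign midranks.
sorted (value, group, rank): (8,G1,1), (9,G2,2), (11,G2,3), (16,G3,4), (17,G1,5), (18,G2,6.5), (18,G3,6.5), (20,G1,8), (21,G3,9), (27,G3,10)
Step 2: Sum ranks within each group.
R_1 = 14 (n_1 = 3)
R_2 = 11.5 (n_2 = 3)
R_3 = 29.5 (n_3 = 4)
Step 3: H = 12/(N(N+1)) * sum(R_i^2/n_i) - 3(N+1)
     = 12/(10*11) * (14^2/3 + 11.5^2/3 + 29.5^2/4) - 3*11
     = 0.109091 * 326.979 - 33
     = 2.670455.
Step 4: Ties present; correction factor C = 1 - 6/(10^3 - 10) = 0.993939. Corrected H = 2.670455 / 0.993939 = 2.686738.
Step 5: Under H0, H ~ chi^2(2); p-value = 0.260965.
Step 6: alpha = 0.1. fail to reject H0.

H = 2.6867, df = 2, p = 0.260965, fail to reject H0.


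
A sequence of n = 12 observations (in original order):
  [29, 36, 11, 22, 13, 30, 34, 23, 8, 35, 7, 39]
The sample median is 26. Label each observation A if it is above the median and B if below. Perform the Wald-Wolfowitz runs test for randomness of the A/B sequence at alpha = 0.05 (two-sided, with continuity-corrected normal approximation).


Step 1: Compute median = 26; label A = above, B = below.
Labels in order: AABBBAABBABA  (n_A = 6, n_B = 6)
Step 2: Count runs R = 7.
Step 3: Under H0 (random ordering), E[R] = 2*n_A*n_B/(n_A+n_B) + 1 = 2*6*6/12 + 1 = 7.0000.
        Var[R] = 2*n_A*n_B*(2*n_A*n_B - n_A - n_B) / ((n_A+n_B)^2 * (n_A+n_B-1)) = 4320/1584 = 2.7273.
        SD[R] = 1.6514.
Step 4: R = E[R], so z = 0 with no continuity correction.
Step 5: Two-sided p-value via normal approximation = 2*(1 - Phi(|z|)) = 1.000000.
Step 6: alpha = 0.05. fail to reject H0.

R = 7, z = 0.0000, p = 1.000000, fail to reject H0.


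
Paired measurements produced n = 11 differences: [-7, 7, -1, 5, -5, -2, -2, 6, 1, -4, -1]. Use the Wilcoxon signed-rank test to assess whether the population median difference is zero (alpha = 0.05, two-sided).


Step 1: Drop any zero differences (none here) and take |d_i|.
|d| = [7, 7, 1, 5, 5, 2, 2, 6, 1, 4, 1]
Step 2: Midrank |d_i| (ties get averaged ranks).
ranks: |7|->10.5, |7|->10.5, |1|->2, |5|->7.5, |5|->7.5, |2|->4.5, |2|->4.5, |6|->9, |1|->2, |4|->6, |1|->2
Step 3: Attach original signs; sum ranks with positive sign and with negative sign.
W+ = 10.5 + 7.5 + 9 + 2 = 29
W- = 10.5 + 2 + 7.5 + 4.5 + 4.5 + 6 + 2 = 37
(Check: W+ + W- = 66 should equal n(n+1)/2 = 66.)
Step 4: Test statistic W = min(W+, W-) = 29.
Step 5: Ties in |d|, so use the tie-corrected normal approximation.
        E[W] = n(n+1)/4 = 11*12/4 = 33.
        Tie groups: |d|=1 (t=3), |d|=2 (t=2), |d|=5 (t=2), |d|=7 (t=2); sum(t^3 - t) = 42.
        Var[W] = n(n+1)(2n+1)/24 - sum(t^3-t)/48 = 3036/24 - 42/48 = 125.625.
        z = (W - E[W]) / sqrt(Var[W]) = (29 - 33) / 11.2083 = -0.3569.
        Two-sided p = 2*Phi(z) = 0.721182.
Step 6: alpha = 0.05. fail to reject H0.

W+ = 29, W- = 37, W = min = 29, p = 0.721182, fail to reject H0.


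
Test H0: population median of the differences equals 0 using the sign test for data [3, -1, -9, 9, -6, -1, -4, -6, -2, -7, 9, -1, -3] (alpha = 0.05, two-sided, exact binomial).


Step 1: Discard zero differences. Original n = 13; n_eff = number of nonzero differences = 13.
Nonzero differences (with sign): +3, -1, -9, +9, -6, -1, -4, -6, -2, -7, +9, -1, -3
Step 2: Count signs: positive = 3, negative = 10.
Step 3: Under H0: P(positive) = 0.5, so the number of positives S ~ Bin(13, 0.5).
Step 4: Two-sided exact p-value = sum of Bin(13,0.5) probabilities at or below the observed probability = 0.092285.
Step 5: alpha = 0.05. fail to reject H0.

n_eff = 13, pos = 3, neg = 10, p = 0.092285, fail to reject H0.


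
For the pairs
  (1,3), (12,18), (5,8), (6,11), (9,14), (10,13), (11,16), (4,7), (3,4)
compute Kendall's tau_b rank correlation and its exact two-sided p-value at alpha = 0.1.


Step 1: Enumerate the 36 unordered pairs (i,j) with i<j and classify each by sign(x_j-x_i) * sign(y_j-y_i).
  (1,2):dx=+11,dy=+15->C; (1,3):dx=+4,dy=+5->C; (1,4):dx=+5,dy=+8->C; (1,5):dx=+8,dy=+11->C
  (1,6):dx=+9,dy=+10->C; (1,7):dx=+10,dy=+13->C; (1,8):dx=+3,dy=+4->C; (1,9):dx=+2,dy=+1->C
  (2,3):dx=-7,dy=-10->C; (2,4):dx=-6,dy=-7->C; (2,5):dx=-3,dy=-4->C; (2,6):dx=-2,dy=-5->C
  (2,7):dx=-1,dy=-2->C; (2,8):dx=-8,dy=-11->C; (2,9):dx=-9,dy=-14->C; (3,4):dx=+1,dy=+3->C
  (3,5):dx=+4,dy=+6->C; (3,6):dx=+5,dy=+5->C; (3,7):dx=+6,dy=+8->C; (3,8):dx=-1,dy=-1->C
  (3,9):dx=-2,dy=-4->C; (4,5):dx=+3,dy=+3->C; (4,6):dx=+4,dy=+2->C; (4,7):dx=+5,dy=+5->C
  (4,8):dx=-2,dy=-4->C; (4,9):dx=-3,dy=-7->C; (5,6):dx=+1,dy=-1->D; (5,7):dx=+2,dy=+2->C
  (5,8):dx=-5,dy=-7->C; (5,9):dx=-6,dy=-10->C; (6,7):dx=+1,dy=+3->C; (6,8):dx=-6,dy=-6->C
  (6,9):dx=-7,dy=-9->C; (7,8):dx=-7,dy=-9->C; (7,9):dx=-8,dy=-12->C; (8,9):dx=-1,dy=-3->C
Step 2: C = 35, D = 1, total pairs = 36.
Step 3: tau = (C - D)/(n(n-1)/2) = (35 - 1)/36 = 0.944444.
Step 4: Exact two-sided p-value (enumerate n! = 362880 permutations of y under H0): p = 0.000050.
Step 5: alpha = 0.1. reject H0.

tau_b = 0.9444 (C=35, D=1), p = 0.000050, reject H0.


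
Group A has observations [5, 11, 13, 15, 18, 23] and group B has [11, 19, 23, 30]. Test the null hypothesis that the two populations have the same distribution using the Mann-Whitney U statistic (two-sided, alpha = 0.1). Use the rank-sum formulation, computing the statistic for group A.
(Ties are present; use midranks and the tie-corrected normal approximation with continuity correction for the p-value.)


Step 1: Combine and sort all 10 observations; assign midranks.
sorted (value, group): (5,X), (11,X), (11,Y), (13,X), (15,X), (18,X), (19,Y), (23,X), (23,Y), (30,Y)
ranks: 5->1, 11->2.5, 11->2.5, 13->4, 15->5, 18->6, 19->7, 23->8.5, 23->8.5, 30->10
Step 2: Rank sum for X: R1 = 1 + 2.5 + 4 + 5 + 6 + 8.5 = 27.
Step 3: U_X = R1 - n1(n1+1)/2 = 27 - 6*7/2 = 27 - 21 = 6.
       U_Y = n1*n2 - U_X = 24 - 6 = 18.
Step 4: Ties are present, so use the tie-corrected normal approximation (with continuity correction) for the p-value.
Step 5: p-value = 0.238089; compare to alpha = 0.1. fail to reject H0.

U_X = 6, p = 0.238089, fail to reject H0 at alpha = 0.1.


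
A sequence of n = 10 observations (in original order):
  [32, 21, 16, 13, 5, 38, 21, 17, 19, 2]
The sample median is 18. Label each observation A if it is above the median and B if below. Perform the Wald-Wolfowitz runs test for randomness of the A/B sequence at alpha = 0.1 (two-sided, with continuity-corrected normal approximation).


Step 1: Compute median = 18; label A = above, B = below.
Labels in order: AABBBAABAB  (n_A = 5, n_B = 5)
Step 2: Count runs R = 6.
Step 3: Under H0 (random ordering), E[R] = 2*n_A*n_B/(n_A+n_B) + 1 = 2*5*5/10 + 1 = 6.0000.
        Var[R] = 2*n_A*n_B*(2*n_A*n_B - n_A - n_B) / ((n_A+n_B)^2 * (n_A+n_B-1)) = 2000/900 = 2.2222.
        SD[R] = 1.4907.
Step 4: R = E[R], so z = 0 with no continuity correction.
Step 5: Two-sided p-value via normal approximation = 2*(1 - Phi(|z|)) = 1.000000.
Step 6: alpha = 0.1. fail to reject H0.

R = 6, z = 0.0000, p = 1.000000, fail to reject H0.


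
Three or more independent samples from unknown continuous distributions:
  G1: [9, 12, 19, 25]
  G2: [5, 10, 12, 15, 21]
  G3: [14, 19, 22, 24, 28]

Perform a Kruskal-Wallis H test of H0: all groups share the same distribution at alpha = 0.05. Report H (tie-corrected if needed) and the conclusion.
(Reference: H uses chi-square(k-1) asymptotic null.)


Step 1: Combine all N = 14 observations and assign midranks.
sorted (value, group, rank): (5,G2,1), (9,G1,2), (10,G2,3), (12,G1,4.5), (12,G2,4.5), (14,G3,6), (15,G2,7), (19,G1,8.5), (19,G3,8.5), (21,G2,10), (22,G3,11), (24,G3,12), (25,G1,13), (28,G3,14)
Step 2: Sum ranks within each group.
R_1 = 28 (n_1 = 4)
R_2 = 25.5 (n_2 = 5)
R_3 = 51.5 (n_3 = 5)
Step 3: H = 12/(N(N+1)) * sum(R_i^2/n_i) - 3(N+1)
     = 12/(14*15) * (28^2/4 + 25.5^2/5 + 51.5^2/5) - 3*15
     = 0.057143 * 856.5 - 45
     = 3.942857.
Step 4: Ties present; correction factor C = 1 - 12/(14^3 - 14) = 0.995604. Corrected H = 3.942857 / 0.995604 = 3.960265.
Step 5: Under H0, H ~ chi^2(2); p-value = 0.138051.
Step 6: alpha = 0.05. fail to reject H0.

H = 3.9603, df = 2, p = 0.138051, fail to reject H0.


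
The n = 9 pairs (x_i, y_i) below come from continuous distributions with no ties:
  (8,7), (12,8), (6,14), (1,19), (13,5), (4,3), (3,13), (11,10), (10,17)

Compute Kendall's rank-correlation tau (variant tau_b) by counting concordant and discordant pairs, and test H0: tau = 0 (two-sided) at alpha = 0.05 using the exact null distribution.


Step 1: Enumerate the 36 unordered pairs (i,j) with i<j and classify each by sign(x_j-x_i) * sign(y_j-y_i).
  (1,2):dx=+4,dy=+1->C; (1,3):dx=-2,dy=+7->D; (1,4):dx=-7,dy=+12->D; (1,5):dx=+5,dy=-2->D
  (1,6):dx=-4,dy=-4->C; (1,7):dx=-5,dy=+6->D; (1,8):dx=+3,dy=+3->C; (1,9):dx=+2,dy=+10->C
  (2,3):dx=-6,dy=+6->D; (2,4):dx=-11,dy=+11->D; (2,5):dx=+1,dy=-3->D; (2,6):dx=-8,dy=-5->C
  (2,7):dx=-9,dy=+5->D; (2,8):dx=-1,dy=+2->D; (2,9):dx=-2,dy=+9->D; (3,4):dx=-5,dy=+5->D
  (3,5):dx=+7,dy=-9->D; (3,6):dx=-2,dy=-11->C; (3,7):dx=-3,dy=-1->C; (3,8):dx=+5,dy=-4->D
  (3,9):dx=+4,dy=+3->C; (4,5):dx=+12,dy=-14->D; (4,6):dx=+3,dy=-16->D; (4,7):dx=+2,dy=-6->D
  (4,8):dx=+10,dy=-9->D; (4,9):dx=+9,dy=-2->D; (5,6):dx=-9,dy=-2->C; (5,7):dx=-10,dy=+8->D
  (5,8):dx=-2,dy=+5->D; (5,9):dx=-3,dy=+12->D; (6,7):dx=-1,dy=+10->D; (6,8):dx=+7,dy=+7->C
  (6,9):dx=+6,dy=+14->C; (7,8):dx=+8,dy=-3->D; (7,9):dx=+7,dy=+4->C; (8,9):dx=-1,dy=+7->D
Step 2: C = 12, D = 24, total pairs = 36.
Step 3: tau = (C - D)/(n(n-1)/2) = (12 - 24)/36 = -0.333333.
Step 4: Exact two-sided p-value (enumerate n! = 362880 permutations of y under H0): p = 0.259518.
Step 5: alpha = 0.05. fail to reject H0.

tau_b = -0.3333 (C=12, D=24), p = 0.259518, fail to reject H0.


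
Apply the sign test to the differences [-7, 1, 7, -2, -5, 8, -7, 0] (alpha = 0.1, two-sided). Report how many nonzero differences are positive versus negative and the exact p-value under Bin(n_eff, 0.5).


Step 1: Discard zero differences. Original n = 8; n_eff = number of nonzero differences = 7.
Nonzero differences (with sign): -7, +1, +7, -2, -5, +8, -7
Step 2: Count signs: positive = 3, negative = 4.
Step 3: Under H0: P(positive) = 0.5, so the number of positives S ~ Bin(7, 0.5).
Step 4: Two-sided exact p-value = sum of Bin(7,0.5) probabilities at or below the observed probability = 1.000000.
Step 5: alpha = 0.1. fail to reject H0.

n_eff = 7, pos = 3, neg = 4, p = 1.000000, fail to reject H0.


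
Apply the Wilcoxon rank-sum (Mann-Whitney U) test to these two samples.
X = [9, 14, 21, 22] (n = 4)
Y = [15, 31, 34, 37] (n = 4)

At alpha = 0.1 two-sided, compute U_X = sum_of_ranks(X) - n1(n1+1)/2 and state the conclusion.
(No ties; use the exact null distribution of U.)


Step 1: Combine and sort all 8 observations; assign midranks.
sorted (value, group): (9,X), (14,X), (15,Y), (21,X), (22,X), (31,Y), (34,Y), (37,Y)
ranks: 9->1, 14->2, 15->3, 21->4, 22->5, 31->6, 34->7, 37->8
Step 2: Rank sum for X: R1 = 1 + 2 + 4 + 5 = 12.
Step 3: U_X = R1 - n1(n1+1)/2 = 12 - 4*5/2 = 12 - 10 = 2.
       U_Y = n1*n2 - U_X = 16 - 2 = 14.
Step 4: No ties, so the exact null distribution of U (based on enumerating the C(8,4) = 70 equally likely rank assignments) gives the two-sided p-value.
Step 5: p-value = 0.114286; compare to alpha = 0.1. fail to reject H0.

U_X = 2, p = 0.114286, fail to reject H0 at alpha = 0.1.


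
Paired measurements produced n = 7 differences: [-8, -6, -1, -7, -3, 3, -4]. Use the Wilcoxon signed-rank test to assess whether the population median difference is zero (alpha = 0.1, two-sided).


Step 1: Drop any zero differences (none here) and take |d_i|.
|d| = [8, 6, 1, 7, 3, 3, 4]
Step 2: Midrank |d_i| (ties get averaged ranks).
ranks: |8|->7, |6|->5, |1|->1, |7|->6, |3|->2.5, |3|->2.5, |4|->4
Step 3: Attach original signs; sum ranks with positive sign and with negative sign.
W+ = 2.5 = 2.5
W- = 7 + 5 + 1 + 6 + 2.5 + 4 = 25.5
(Check: W+ + W- = 28 should equal n(n+1)/2 = 28.)
Step 4: Test statistic W = min(W+, W-) = 2.5.
Step 5: Ties in |d|, so use the tie-corrected normal approximation.
        E[W] = n(n+1)/4 = 7*8/4 = 14.
        Tie groups: |d|=3 (t=2); sum(t^3 - t) = 6.
        Var[W] = n(n+1)(2n+1)/24 - sum(t^3-t)/48 = 840/24 - 6/48 = 34.875.
        z = (W - E[W]) / sqrt(Var[W]) = (2.5 - 14) / 5.9055 = -1.9473.
        Two-sided p = 2*Phi(z) = 0.051495.
Step 6: alpha = 0.1. reject H0.

W+ = 2.5, W- = 25.5, W = min = 2.5, p = 0.051495, reject H0.


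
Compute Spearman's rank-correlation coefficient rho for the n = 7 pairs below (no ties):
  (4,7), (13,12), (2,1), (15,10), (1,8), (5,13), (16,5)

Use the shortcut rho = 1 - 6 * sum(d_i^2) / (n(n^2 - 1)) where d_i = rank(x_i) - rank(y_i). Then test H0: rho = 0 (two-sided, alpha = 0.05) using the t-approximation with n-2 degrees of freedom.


Step 1: Rank x and y separately (midranks; no ties here).
rank(x): 4->3, 13->5, 2->2, 15->6, 1->1, 5->4, 16->7
rank(y): 7->3, 12->6, 1->1, 10->5, 8->4, 13->7, 5->2
Step 2: d_i = R_x(i) - R_y(i); compute d_i^2.
  (3-3)^2=0, (5-6)^2=1, (2-1)^2=1, (6-5)^2=1, (1-4)^2=9, (4-7)^2=9, (7-2)^2=25
sum(d^2) = 46.
Step 3: rho = 1 - 6*46 / (7*(7^2 - 1)) = 1 - 276/336 = 0.178571.
Step 4: Under H0, t = rho * sqrt((n-2)/(1-rho^2)) = 0.4058 ~ t(5).
Step 5: Two-sided p-value from the t-distribution with 5 df = 0.701658.
Step 6: alpha = 0.05. fail to reject H0.

rho = 0.1786, p = 0.701658, fail to reject H0 at alpha = 0.05.


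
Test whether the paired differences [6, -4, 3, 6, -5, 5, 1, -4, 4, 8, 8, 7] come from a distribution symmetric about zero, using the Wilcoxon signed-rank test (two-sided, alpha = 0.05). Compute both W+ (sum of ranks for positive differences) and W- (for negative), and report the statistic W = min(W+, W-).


Step 1: Drop any zero differences (none here) and take |d_i|.
|d| = [6, 4, 3, 6, 5, 5, 1, 4, 4, 8, 8, 7]
Step 2: Midrank |d_i| (ties get averaged ranks).
ranks: |6|->8.5, |4|->4, |3|->2, |6|->8.5, |5|->6.5, |5|->6.5, |1|->1, |4|->4, |4|->4, |8|->11.5, |8|->11.5, |7|->10
Step 3: Attach original signs; sum ranks with positive sign and with negative sign.
W+ = 8.5 + 2 + 8.5 + 6.5 + 1 + 4 + 11.5 + 11.5 + 10 = 63.5
W- = 4 + 6.5 + 4 = 14.5
(Check: W+ + W- = 78 should equal n(n+1)/2 = 78.)
Step 4: Test statistic W = min(W+, W-) = 14.5.
Step 5: Ties in |d|, so use the tie-corrected normal approximation.
        E[W] = n(n+1)/4 = 12*13/4 = 39.
        Tie groups: |d|=4 (t=3), |d|=5 (t=2), |d|=6 (t=2), |d|=8 (t=2); sum(t^3 - t) = 42.
        Var[W] = n(n+1)(2n+1)/24 - sum(t^3-t)/48 = 3900/24 - 42/48 = 161.625.
        z = (W - E[W]) / sqrt(Var[W]) = (14.5 - 39) / 12.7132 = -1.9271.
        Two-sided p = 2*Phi(z) = 0.053963.
Step 6: alpha = 0.05. fail to reject H0.

W+ = 63.5, W- = 14.5, W = min = 14.5, p = 0.053963, fail to reject H0.


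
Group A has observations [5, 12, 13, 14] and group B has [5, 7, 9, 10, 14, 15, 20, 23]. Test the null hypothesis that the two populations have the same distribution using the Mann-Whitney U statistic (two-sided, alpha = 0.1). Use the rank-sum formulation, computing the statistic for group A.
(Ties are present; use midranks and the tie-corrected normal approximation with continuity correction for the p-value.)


Step 1: Combine and sort all 12 observations; assign midranks.
sorted (value, group): (5,X), (5,Y), (7,Y), (9,Y), (10,Y), (12,X), (13,X), (14,X), (14,Y), (15,Y), (20,Y), (23,Y)
ranks: 5->1.5, 5->1.5, 7->3, 9->4, 10->5, 12->6, 13->7, 14->8.5, 14->8.5, 15->10, 20->11, 23->12
Step 2: Rank sum for X: R1 = 1.5 + 6 + 7 + 8.5 = 23.
Step 3: U_X = R1 - n1(n1+1)/2 = 23 - 4*5/2 = 23 - 10 = 13.
       U_Y = n1*n2 - U_X = 32 - 13 = 19.
Step 4: Ties are present, so use the tie-corrected normal approximation (with continuity correction) for the p-value.
Step 5: p-value = 0.670038; compare to alpha = 0.1. fail to reject H0.

U_X = 13, p = 0.670038, fail to reject H0 at alpha = 0.1.


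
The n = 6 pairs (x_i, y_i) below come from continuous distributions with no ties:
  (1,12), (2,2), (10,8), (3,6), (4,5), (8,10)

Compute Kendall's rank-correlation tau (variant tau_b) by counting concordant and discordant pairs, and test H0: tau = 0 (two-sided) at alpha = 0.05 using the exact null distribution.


Step 1: Enumerate the 15 unordered pairs (i,j) with i<j and classify each by sign(x_j-x_i) * sign(y_j-y_i).
  (1,2):dx=+1,dy=-10->D; (1,3):dx=+9,dy=-4->D; (1,4):dx=+2,dy=-6->D; (1,5):dx=+3,dy=-7->D
  (1,6):dx=+7,dy=-2->D; (2,3):dx=+8,dy=+6->C; (2,4):dx=+1,dy=+4->C; (2,5):dx=+2,dy=+3->C
  (2,6):dx=+6,dy=+8->C; (3,4):dx=-7,dy=-2->C; (3,5):dx=-6,dy=-3->C; (3,6):dx=-2,dy=+2->D
  (4,5):dx=+1,dy=-1->D; (4,6):dx=+5,dy=+4->C; (5,6):dx=+4,dy=+5->C
Step 2: C = 8, D = 7, total pairs = 15.
Step 3: tau = (C - D)/(n(n-1)/2) = (8 - 7)/15 = 0.066667.
Step 4: Exact two-sided p-value (enumerate n! = 720 permutations of y under H0): p = 1.000000.
Step 5: alpha = 0.05. fail to reject H0.

tau_b = 0.0667 (C=8, D=7), p = 1.000000, fail to reject H0.


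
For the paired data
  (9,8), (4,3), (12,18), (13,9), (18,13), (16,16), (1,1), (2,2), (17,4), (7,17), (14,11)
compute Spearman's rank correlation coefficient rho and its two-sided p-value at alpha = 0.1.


Step 1: Rank x and y separately (midranks; no ties here).
rank(x): 9->5, 4->3, 12->6, 13->7, 18->11, 16->9, 1->1, 2->2, 17->10, 7->4, 14->8
rank(y): 8->5, 3->3, 18->11, 9->6, 13->8, 16->9, 1->1, 2->2, 4->4, 17->10, 11->7
Step 2: d_i = R_x(i) - R_y(i); compute d_i^2.
  (5-5)^2=0, (3-3)^2=0, (6-11)^2=25, (7-6)^2=1, (11-8)^2=9, (9-9)^2=0, (1-1)^2=0, (2-2)^2=0, (10-4)^2=36, (4-10)^2=36, (8-7)^2=1
sum(d^2) = 108.
Step 3: rho = 1 - 6*108 / (11*(11^2 - 1)) = 1 - 648/1320 = 0.509091.
Step 4: Under H0, t = rho * sqrt((n-2)/(1-rho^2)) = 1.7744 ~ t(9).
Step 5: Two-sided p-value from the t-distribution with 9 df = 0.109737.
Step 6: alpha = 0.1. fail to reject H0.

rho = 0.5091, p = 0.109737, fail to reject H0 at alpha = 0.1.


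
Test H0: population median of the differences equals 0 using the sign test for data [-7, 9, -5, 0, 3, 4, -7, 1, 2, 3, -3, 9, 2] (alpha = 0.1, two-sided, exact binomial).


Step 1: Discard zero differences. Original n = 13; n_eff = number of nonzero differences = 12.
Nonzero differences (with sign): -7, +9, -5, +3, +4, -7, +1, +2, +3, -3, +9, +2
Step 2: Count signs: positive = 8, negative = 4.
Step 3: Under H0: P(positive) = 0.5, so the number of positives S ~ Bin(12, 0.5).
Step 4: Two-sided exact p-value = sum of Bin(12,0.5) probabilities at or below the observed probability = 0.387695.
Step 5: alpha = 0.1. fail to reject H0.

n_eff = 12, pos = 8, neg = 4, p = 0.387695, fail to reject H0.


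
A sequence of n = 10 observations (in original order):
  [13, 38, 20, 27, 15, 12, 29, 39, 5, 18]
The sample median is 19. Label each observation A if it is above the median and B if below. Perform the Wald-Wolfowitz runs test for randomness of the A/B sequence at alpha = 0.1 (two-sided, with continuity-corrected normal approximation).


Step 1: Compute median = 19; label A = above, B = below.
Labels in order: BAAABBAABB  (n_A = 5, n_B = 5)
Step 2: Count runs R = 5.
Step 3: Under H0 (random ordering), E[R] = 2*n_A*n_B/(n_A+n_B) + 1 = 2*5*5/10 + 1 = 6.0000.
        Var[R] = 2*n_A*n_B*(2*n_A*n_B - n_A - n_B) / ((n_A+n_B)^2 * (n_A+n_B-1)) = 2000/900 = 2.2222.
        SD[R] = 1.4907.
Step 4: Continuity-corrected z = (R + 0.5 - E[R]) / SD[R] = (5 + 0.5 - 6.0000) / 1.4907 = -0.3354.
Step 5: Two-sided p-value via normal approximation = 2*(1 - Phi(|z|)) = 0.737316.
Step 6: alpha = 0.1. fail to reject H0.

R = 5, z = -0.3354, p = 0.737316, fail to reject H0.


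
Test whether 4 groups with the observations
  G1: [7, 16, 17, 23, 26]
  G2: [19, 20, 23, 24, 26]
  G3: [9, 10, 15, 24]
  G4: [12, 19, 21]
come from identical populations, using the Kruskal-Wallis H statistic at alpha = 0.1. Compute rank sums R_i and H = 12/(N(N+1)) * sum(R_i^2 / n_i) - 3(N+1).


Step 1: Combine all N = 17 observations and assign midranks.
sorted (value, group, rank): (7,G1,1), (9,G3,2), (10,G3,3), (12,G4,4), (15,G3,5), (16,G1,6), (17,G1,7), (19,G2,8.5), (19,G4,8.5), (20,G2,10), (21,G4,11), (23,G1,12.5), (23,G2,12.5), (24,G2,14.5), (24,G3,14.5), (26,G1,16.5), (26,G2,16.5)
Step 2: Sum ranks within each group.
R_1 = 43 (n_1 = 5)
R_2 = 62 (n_2 = 5)
R_3 = 24.5 (n_3 = 4)
R_4 = 23.5 (n_4 = 3)
Step 3: H = 12/(N(N+1)) * sum(R_i^2/n_i) - 3(N+1)
     = 12/(17*18) * (43^2/5 + 62^2/5 + 24.5^2/4 + 23.5^2/3) - 3*18
     = 0.039216 * 1472.75 - 54
     = 3.754739.
Step 4: Ties present; correction factor C = 1 - 24/(17^3 - 17) = 0.995098. Corrected H = 3.754739 / 0.995098 = 3.773235.
Step 5: Under H0, H ~ chi^2(3); p-value = 0.287015.
Step 6: alpha = 0.1. fail to reject H0.

H = 3.7732, df = 3, p = 0.287015, fail to reject H0.


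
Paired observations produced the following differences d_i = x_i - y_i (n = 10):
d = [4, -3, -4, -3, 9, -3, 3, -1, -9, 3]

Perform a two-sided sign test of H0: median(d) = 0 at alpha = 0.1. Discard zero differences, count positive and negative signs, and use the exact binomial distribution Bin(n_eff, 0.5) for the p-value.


Step 1: Discard zero differences. Original n = 10; n_eff = number of nonzero differences = 10.
Nonzero differences (with sign): +4, -3, -4, -3, +9, -3, +3, -1, -9, +3
Step 2: Count signs: positive = 4, negative = 6.
Step 3: Under H0: P(positive) = 0.5, so the number of positives S ~ Bin(10, 0.5).
Step 4: Two-sided exact p-value = sum of Bin(10,0.5) probabilities at or below the observed probability = 0.753906.
Step 5: alpha = 0.1. fail to reject H0.

n_eff = 10, pos = 4, neg = 6, p = 0.753906, fail to reject H0.


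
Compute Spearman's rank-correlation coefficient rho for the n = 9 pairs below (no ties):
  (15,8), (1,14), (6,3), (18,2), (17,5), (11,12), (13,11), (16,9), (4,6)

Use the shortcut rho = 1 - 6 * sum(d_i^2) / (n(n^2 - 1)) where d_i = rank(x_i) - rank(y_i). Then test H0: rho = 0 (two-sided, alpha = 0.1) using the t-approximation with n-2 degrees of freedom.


Step 1: Rank x and y separately (midranks; no ties here).
rank(x): 15->6, 1->1, 6->3, 18->9, 17->8, 11->4, 13->5, 16->7, 4->2
rank(y): 8->5, 14->9, 3->2, 2->1, 5->3, 12->8, 11->7, 9->6, 6->4
Step 2: d_i = R_x(i) - R_y(i); compute d_i^2.
  (6-5)^2=1, (1-9)^2=64, (3-2)^2=1, (9-1)^2=64, (8-3)^2=25, (4-8)^2=16, (5-7)^2=4, (7-6)^2=1, (2-4)^2=4
sum(d^2) = 180.
Step 3: rho = 1 - 6*180 / (9*(9^2 - 1)) = 1 - 1080/720 = -0.500000.
Step 4: Under H0, t = rho * sqrt((n-2)/(1-rho^2)) = -1.5275 ~ t(7).
Step 5: Two-sided p-value from the t-distribution with 7 df = 0.170471.
Step 6: alpha = 0.1. fail to reject H0.

rho = -0.5000, p = 0.170471, fail to reject H0 at alpha = 0.1.


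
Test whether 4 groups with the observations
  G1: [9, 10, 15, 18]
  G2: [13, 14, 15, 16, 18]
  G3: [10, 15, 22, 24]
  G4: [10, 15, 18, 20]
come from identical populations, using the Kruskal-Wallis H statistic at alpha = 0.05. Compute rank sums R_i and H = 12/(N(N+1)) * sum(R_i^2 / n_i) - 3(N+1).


Step 1: Combine all N = 17 observations and assign midranks.
sorted (value, group, rank): (9,G1,1), (10,G1,3), (10,G3,3), (10,G4,3), (13,G2,5), (14,G2,6), (15,G1,8.5), (15,G2,8.5), (15,G3,8.5), (15,G4,8.5), (16,G2,11), (18,G1,13), (18,G2,13), (18,G4,13), (20,G4,15), (22,G3,16), (24,G3,17)
Step 2: Sum ranks within each group.
R_1 = 25.5 (n_1 = 4)
R_2 = 43.5 (n_2 = 5)
R_3 = 44.5 (n_3 = 4)
R_4 = 39.5 (n_4 = 4)
Step 3: H = 12/(N(N+1)) * sum(R_i^2/n_i) - 3(N+1)
     = 12/(17*18) * (25.5^2/4 + 43.5^2/5 + 44.5^2/4 + 39.5^2/4) - 3*18
     = 0.039216 * 1426.14 - 54
     = 1.926961.
Step 4: Ties present; correction factor C = 1 - 108/(17^3 - 17) = 0.977941. Corrected H = 1.926961 / 0.977941 = 1.970426.
Step 5: Under H0, H ~ chi^2(3); p-value = 0.578568.
Step 6: alpha = 0.05. fail to reject H0.

H = 1.9704, df = 3, p = 0.578568, fail to reject H0.


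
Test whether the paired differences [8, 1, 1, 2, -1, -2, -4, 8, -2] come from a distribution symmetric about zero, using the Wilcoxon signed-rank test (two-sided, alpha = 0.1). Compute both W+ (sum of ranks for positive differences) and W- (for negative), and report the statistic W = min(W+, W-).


Step 1: Drop any zero differences (none here) and take |d_i|.
|d| = [8, 1, 1, 2, 1, 2, 4, 8, 2]
Step 2: Midrank |d_i| (ties get averaged ranks).
ranks: |8|->8.5, |1|->2, |1|->2, |2|->5, |1|->2, |2|->5, |4|->7, |8|->8.5, |2|->5
Step 3: Attach original signs; sum ranks with positive sign and with negative sign.
W+ = 8.5 + 2 + 2 + 5 + 8.5 = 26
W- = 2 + 5 + 7 + 5 = 19
(Check: W+ + W- = 45 should equal n(n+1)/2 = 45.)
Step 4: Test statistic W = min(W+, W-) = 19.
Step 5: Ties in |d|, so use the tie-corrected normal approximation.
        E[W] = n(n+1)/4 = 9*10/4 = 22.5.
        Tie groups: |d|=1 (t=3), |d|=2 (t=3), |d|=8 (t=2); sum(t^3 - t) = 54.
        Var[W] = n(n+1)(2n+1)/24 - sum(t^3-t)/48 = 1710/24 - 54/48 = 70.125.
        z = (W - E[W]) / sqrt(Var[W]) = (19 - 22.5) / 8.3741 = -0.4180.
        Two-sided p = 2*Phi(z) = 0.675979.
Step 6: alpha = 0.1. fail to reject H0.

W+ = 26, W- = 19, W = min = 19, p = 0.675979, fail to reject H0.


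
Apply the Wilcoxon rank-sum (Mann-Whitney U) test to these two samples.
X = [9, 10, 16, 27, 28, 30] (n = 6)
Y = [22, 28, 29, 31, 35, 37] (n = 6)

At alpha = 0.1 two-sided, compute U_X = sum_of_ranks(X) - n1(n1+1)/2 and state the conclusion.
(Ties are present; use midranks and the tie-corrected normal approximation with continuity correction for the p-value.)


Step 1: Combine and sort all 12 observations; assign midranks.
sorted (value, group): (9,X), (10,X), (16,X), (22,Y), (27,X), (28,X), (28,Y), (29,Y), (30,X), (31,Y), (35,Y), (37,Y)
ranks: 9->1, 10->2, 16->3, 22->4, 27->5, 28->6.5, 28->6.5, 29->8, 30->9, 31->10, 35->11, 37->12
Step 2: Rank sum for X: R1 = 1 + 2 + 3 + 5 + 6.5 + 9 = 26.5.
Step 3: U_X = R1 - n1(n1+1)/2 = 26.5 - 6*7/2 = 26.5 - 21 = 5.5.
       U_Y = n1*n2 - U_X = 36 - 5.5 = 30.5.
Step 4: Ties are present, so use the tie-corrected normal approximation (with continuity correction) for the p-value.
Step 5: p-value = 0.054241; compare to alpha = 0.1. reject H0.

U_X = 5.5, p = 0.054241, reject H0 at alpha = 0.1.


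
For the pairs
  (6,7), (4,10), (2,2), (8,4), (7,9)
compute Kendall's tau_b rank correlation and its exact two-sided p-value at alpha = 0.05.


Step 1: Enumerate the 10 unordered pairs (i,j) with i<j and classify each by sign(x_j-x_i) * sign(y_j-y_i).
  (1,2):dx=-2,dy=+3->D; (1,3):dx=-4,dy=-5->C; (1,4):dx=+2,dy=-3->D; (1,5):dx=+1,dy=+2->C
  (2,3):dx=-2,dy=-8->C; (2,4):dx=+4,dy=-6->D; (2,5):dx=+3,dy=-1->D; (3,4):dx=+6,dy=+2->C
  (3,5):dx=+5,dy=+7->C; (4,5):dx=-1,dy=+5->D
Step 2: C = 5, D = 5, total pairs = 10.
Step 3: tau = (C - D)/(n(n-1)/2) = (5 - 5)/10 = 0.000000.
Step 4: Exact two-sided p-value (enumerate n! = 120 permutations of y under H0): p = 1.000000.
Step 5: alpha = 0.05. fail to reject H0.

tau_b = 0.0000 (C=5, D=5), p = 1.000000, fail to reject H0.


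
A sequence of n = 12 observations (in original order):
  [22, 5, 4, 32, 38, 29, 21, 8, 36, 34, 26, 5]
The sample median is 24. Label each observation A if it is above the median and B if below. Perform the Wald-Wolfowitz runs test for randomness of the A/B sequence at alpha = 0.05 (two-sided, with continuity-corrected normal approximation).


Step 1: Compute median = 24; label A = above, B = below.
Labels in order: BBBAAABBAAAB  (n_A = 6, n_B = 6)
Step 2: Count runs R = 5.
Step 3: Under H0 (random ordering), E[R] = 2*n_A*n_B/(n_A+n_B) + 1 = 2*6*6/12 + 1 = 7.0000.
        Var[R] = 2*n_A*n_B*(2*n_A*n_B - n_A - n_B) / ((n_A+n_B)^2 * (n_A+n_B-1)) = 4320/1584 = 2.7273.
        SD[R] = 1.6514.
Step 4: Continuity-corrected z = (R + 0.5 - E[R]) / SD[R] = (5 + 0.5 - 7.0000) / 1.6514 = -0.9083.
Step 5: Two-sided p-value via normal approximation = 2*(1 - Phi(|z|)) = 0.363722.
Step 6: alpha = 0.05. fail to reject H0.

R = 5, z = -0.9083, p = 0.363722, fail to reject H0.


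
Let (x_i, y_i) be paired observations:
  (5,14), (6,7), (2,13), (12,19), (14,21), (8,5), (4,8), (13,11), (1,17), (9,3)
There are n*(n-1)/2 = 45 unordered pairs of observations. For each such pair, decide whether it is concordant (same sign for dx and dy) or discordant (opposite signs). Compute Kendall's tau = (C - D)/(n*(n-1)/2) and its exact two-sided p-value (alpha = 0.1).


Step 1: Enumerate the 45 unordered pairs (i,j) with i<j and classify each by sign(x_j-x_i) * sign(y_j-y_i).
  (1,2):dx=+1,dy=-7->D; (1,3):dx=-3,dy=-1->C; (1,4):dx=+7,dy=+5->C; (1,5):dx=+9,dy=+7->C
  (1,6):dx=+3,dy=-9->D; (1,7):dx=-1,dy=-6->C; (1,8):dx=+8,dy=-3->D; (1,9):dx=-4,dy=+3->D
  (1,10):dx=+4,dy=-11->D; (2,3):dx=-4,dy=+6->D; (2,4):dx=+6,dy=+12->C; (2,5):dx=+8,dy=+14->C
  (2,6):dx=+2,dy=-2->D; (2,7):dx=-2,dy=+1->D; (2,8):dx=+7,dy=+4->C; (2,9):dx=-5,dy=+10->D
  (2,10):dx=+3,dy=-4->D; (3,4):dx=+10,dy=+6->C; (3,5):dx=+12,dy=+8->C; (3,6):dx=+6,dy=-8->D
  (3,7):dx=+2,dy=-5->D; (3,8):dx=+11,dy=-2->D; (3,9):dx=-1,dy=+4->D; (3,10):dx=+7,dy=-10->D
  (4,5):dx=+2,dy=+2->C; (4,6):dx=-4,dy=-14->C; (4,7):dx=-8,dy=-11->C; (4,8):dx=+1,dy=-8->D
  (4,9):dx=-11,dy=-2->C; (4,10):dx=-3,dy=-16->C; (5,6):dx=-6,dy=-16->C; (5,7):dx=-10,dy=-13->C
  (5,8):dx=-1,dy=-10->C; (5,9):dx=-13,dy=-4->C; (5,10):dx=-5,dy=-18->C; (6,7):dx=-4,dy=+3->D
  (6,8):dx=+5,dy=+6->C; (6,9):dx=-7,dy=+12->D; (6,10):dx=+1,dy=-2->D; (7,8):dx=+9,dy=+3->C
  (7,9):dx=-3,dy=+9->D; (7,10):dx=+5,dy=-5->D; (8,9):dx=-12,dy=+6->D; (8,10):dx=-4,dy=-8->C
  (9,10):dx=+8,dy=-14->D
Step 2: C = 22, D = 23, total pairs = 45.
Step 3: tau = (C - D)/(n(n-1)/2) = (22 - 23)/45 = -0.022222.
Step 4: Exact two-sided p-value (enumerate n! = 3628800 permutations of y under H0): p = 1.000000.
Step 5: alpha = 0.1. fail to reject H0.

tau_b = -0.0222 (C=22, D=23), p = 1.000000, fail to reject H0.


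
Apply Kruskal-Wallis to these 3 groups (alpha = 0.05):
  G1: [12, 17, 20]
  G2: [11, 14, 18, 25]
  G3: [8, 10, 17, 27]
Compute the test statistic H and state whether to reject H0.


Step 1: Combine all N = 11 observations and assign midranks.
sorted (value, group, rank): (8,G3,1), (10,G3,2), (11,G2,3), (12,G1,4), (14,G2,5), (17,G1,6.5), (17,G3,6.5), (18,G2,8), (20,G1,9), (25,G2,10), (27,G3,11)
Step 2: Sum ranks within each group.
R_1 = 19.5 (n_1 = 3)
R_2 = 26 (n_2 = 4)
R_3 = 20.5 (n_3 = 4)
Step 3: H = 12/(N(N+1)) * sum(R_i^2/n_i) - 3(N+1)
     = 12/(11*12) * (19.5^2/3 + 26^2/4 + 20.5^2/4) - 3*12
     = 0.090909 * 400.812 - 36
     = 0.437500.
Step 4: Ties present; correction factor C = 1 - 6/(11^3 - 11) = 0.995455. Corrected H = 0.437500 / 0.995455 = 0.439498.
Step 5: Under H0, H ~ chi^2(2); p-value = 0.802720.
Step 6: alpha = 0.05. fail to reject H0.

H = 0.4395, df = 2, p = 0.802720, fail to reject H0.


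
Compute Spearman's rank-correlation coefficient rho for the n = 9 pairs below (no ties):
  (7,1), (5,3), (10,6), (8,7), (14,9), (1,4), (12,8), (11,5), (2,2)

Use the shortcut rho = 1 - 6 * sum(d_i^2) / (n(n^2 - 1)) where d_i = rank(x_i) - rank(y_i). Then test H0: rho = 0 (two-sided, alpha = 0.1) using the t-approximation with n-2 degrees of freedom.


Step 1: Rank x and y separately (midranks; no ties here).
rank(x): 7->4, 5->3, 10->6, 8->5, 14->9, 1->1, 12->8, 11->7, 2->2
rank(y): 1->1, 3->3, 6->6, 7->7, 9->9, 4->4, 8->8, 5->5, 2->2
Step 2: d_i = R_x(i) - R_y(i); compute d_i^2.
  (4-1)^2=9, (3-3)^2=0, (6-6)^2=0, (5-7)^2=4, (9-9)^2=0, (1-4)^2=9, (8-8)^2=0, (7-5)^2=4, (2-2)^2=0
sum(d^2) = 26.
Step 3: rho = 1 - 6*26 / (9*(9^2 - 1)) = 1 - 156/720 = 0.783333.
Step 4: Under H0, t = rho * sqrt((n-2)/(1-rho^2)) = 3.3341 ~ t(7).
Step 5: Two-sided p-value from the t-distribution with 7 df = 0.012520.
Step 6: alpha = 0.1. reject H0.

rho = 0.7833, p = 0.012520, reject H0 at alpha = 0.1.


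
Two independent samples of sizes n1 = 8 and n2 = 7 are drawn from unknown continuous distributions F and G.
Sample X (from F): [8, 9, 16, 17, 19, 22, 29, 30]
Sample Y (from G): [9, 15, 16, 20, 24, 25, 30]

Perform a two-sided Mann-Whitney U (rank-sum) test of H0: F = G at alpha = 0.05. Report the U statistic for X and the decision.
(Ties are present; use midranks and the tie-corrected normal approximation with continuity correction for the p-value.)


Step 1: Combine and sort all 15 observations; assign midranks.
sorted (value, group): (8,X), (9,X), (9,Y), (15,Y), (16,X), (16,Y), (17,X), (19,X), (20,Y), (22,X), (24,Y), (25,Y), (29,X), (30,X), (30,Y)
ranks: 8->1, 9->2.5, 9->2.5, 15->4, 16->5.5, 16->5.5, 17->7, 19->8, 20->9, 22->10, 24->11, 25->12, 29->13, 30->14.5, 30->14.5
Step 2: Rank sum for X: R1 = 1 + 2.5 + 5.5 + 7 + 8 + 10 + 13 + 14.5 = 61.5.
Step 3: U_X = R1 - n1(n1+1)/2 = 61.5 - 8*9/2 = 61.5 - 36 = 25.5.
       U_Y = n1*n2 - U_X = 56 - 25.5 = 30.5.
Step 4: Ties are present, so use the tie-corrected normal approximation (with continuity correction) for the p-value.
Step 5: p-value = 0.816478; compare to alpha = 0.05. fail to reject H0.

U_X = 25.5, p = 0.816478, fail to reject H0 at alpha = 0.05.


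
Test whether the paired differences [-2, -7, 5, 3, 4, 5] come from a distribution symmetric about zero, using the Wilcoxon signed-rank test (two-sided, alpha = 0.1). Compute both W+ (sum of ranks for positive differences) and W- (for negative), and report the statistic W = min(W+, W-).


Step 1: Drop any zero differences (none here) and take |d_i|.
|d| = [2, 7, 5, 3, 4, 5]
Step 2: Midrank |d_i| (ties get averaged ranks).
ranks: |2|->1, |7|->6, |5|->4.5, |3|->2, |4|->3, |5|->4.5
Step 3: Attach original signs; sum ranks with positive sign and with negative sign.
W+ = 4.5 + 2 + 3 + 4.5 = 14
W- = 1 + 6 = 7
(Check: W+ + W- = 21 should equal n(n+1)/2 = 21.)
Step 4: Test statistic W = min(W+, W-) = 7.
Step 5: Ties in |d|, so use the tie-corrected normal approximation.
        E[W] = n(n+1)/4 = 6*7/4 = 10.5.
        Tie groups: |d|=5 (t=2); sum(t^3 - t) = 6.
        Var[W] = n(n+1)(2n+1)/24 - sum(t^3-t)/48 = 546/24 - 6/48 = 22.625.
        z = (W - E[W]) / sqrt(Var[W]) = (7 - 10.5) / 4.7566 = -0.7358.
        Two-sided p = 2*Phi(z) = 0.461838.
Step 6: alpha = 0.1. fail to reject H0.

W+ = 14, W- = 7, W = min = 7, p = 0.461838, fail to reject H0.


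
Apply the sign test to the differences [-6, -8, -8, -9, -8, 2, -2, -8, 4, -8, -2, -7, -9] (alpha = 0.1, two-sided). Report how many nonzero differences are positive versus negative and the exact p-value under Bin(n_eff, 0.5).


Step 1: Discard zero differences. Original n = 13; n_eff = number of nonzero differences = 13.
Nonzero differences (with sign): -6, -8, -8, -9, -8, +2, -2, -8, +4, -8, -2, -7, -9
Step 2: Count signs: positive = 2, negative = 11.
Step 3: Under H0: P(positive) = 0.5, so the number of positives S ~ Bin(13, 0.5).
Step 4: Two-sided exact p-value = sum of Bin(13,0.5) probabilities at or below the observed probability = 0.022461.
Step 5: alpha = 0.1. reject H0.

n_eff = 13, pos = 2, neg = 11, p = 0.022461, reject H0.


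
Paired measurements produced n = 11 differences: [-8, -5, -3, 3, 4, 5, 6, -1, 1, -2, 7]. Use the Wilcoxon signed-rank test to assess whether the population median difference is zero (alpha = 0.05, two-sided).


Step 1: Drop any zero differences (none here) and take |d_i|.
|d| = [8, 5, 3, 3, 4, 5, 6, 1, 1, 2, 7]
Step 2: Midrank |d_i| (ties get averaged ranks).
ranks: |8|->11, |5|->7.5, |3|->4.5, |3|->4.5, |4|->6, |5|->7.5, |6|->9, |1|->1.5, |1|->1.5, |2|->3, |7|->10
Step 3: Attach original signs; sum ranks with positive sign and with negative sign.
W+ = 4.5 + 6 + 7.5 + 9 + 1.5 + 10 = 38.5
W- = 11 + 7.5 + 4.5 + 1.5 + 3 = 27.5
(Check: W+ + W- = 66 should equal n(n+1)/2 = 66.)
Step 4: Test statistic W = min(W+, W-) = 27.5.
Step 5: Ties in |d|, so use the tie-corrected normal approximation.
        E[W] = n(n+1)/4 = 11*12/4 = 33.
        Tie groups: |d|=1 (t=2), |d|=3 (t=2), |d|=5 (t=2); sum(t^3 - t) = 18.
        Var[W] = n(n+1)(2n+1)/24 - sum(t^3-t)/48 = 3036/24 - 18/48 = 126.125.
        z = (W - E[W]) / sqrt(Var[W]) = (27.5 - 33) / 11.2305 = -0.4897.
        Two-sided p = 2*Phi(z) = 0.624321.
Step 6: alpha = 0.05. fail to reject H0.

W+ = 38.5, W- = 27.5, W = min = 27.5, p = 0.624321, fail to reject H0.


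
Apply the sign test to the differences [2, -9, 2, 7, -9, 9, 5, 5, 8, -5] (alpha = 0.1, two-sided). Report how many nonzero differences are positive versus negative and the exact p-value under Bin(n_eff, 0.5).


Step 1: Discard zero differences. Original n = 10; n_eff = number of nonzero differences = 10.
Nonzero differences (with sign): +2, -9, +2, +7, -9, +9, +5, +5, +8, -5
Step 2: Count signs: positive = 7, negative = 3.
Step 3: Under H0: P(positive) = 0.5, so the number of positives S ~ Bin(10, 0.5).
Step 4: Two-sided exact p-value = sum of Bin(10,0.5) probabilities at or below the observed probability = 0.343750.
Step 5: alpha = 0.1. fail to reject H0.

n_eff = 10, pos = 7, neg = 3, p = 0.343750, fail to reject H0.


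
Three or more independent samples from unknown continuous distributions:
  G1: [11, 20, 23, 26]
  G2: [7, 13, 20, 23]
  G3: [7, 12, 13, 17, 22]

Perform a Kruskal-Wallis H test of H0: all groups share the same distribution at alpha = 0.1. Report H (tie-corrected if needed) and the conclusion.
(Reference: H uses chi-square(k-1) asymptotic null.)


Step 1: Combine all N = 13 observations and assign midranks.
sorted (value, group, rank): (7,G2,1.5), (7,G3,1.5), (11,G1,3), (12,G3,4), (13,G2,5.5), (13,G3,5.5), (17,G3,7), (20,G1,8.5), (20,G2,8.5), (22,G3,10), (23,G1,11.5), (23,G2,11.5), (26,G1,13)
Step 2: Sum ranks within each group.
R_1 = 36 (n_1 = 4)
R_2 = 27 (n_2 = 4)
R_3 = 28 (n_3 = 5)
Step 3: H = 12/(N(N+1)) * sum(R_i^2/n_i) - 3(N+1)
     = 12/(13*14) * (36^2/4 + 27^2/4 + 28^2/5) - 3*14
     = 0.065934 * 663.05 - 42
     = 1.717582.
Step 4: Ties present; correction factor C = 1 - 24/(13^3 - 13) = 0.989011. Corrected H = 1.717582 / 0.989011 = 1.736667.
Step 5: Under H0, H ~ chi^2(2); p-value = 0.419650.
Step 6: alpha = 0.1. fail to reject H0.

H = 1.7367, df = 2, p = 0.419650, fail to reject H0.


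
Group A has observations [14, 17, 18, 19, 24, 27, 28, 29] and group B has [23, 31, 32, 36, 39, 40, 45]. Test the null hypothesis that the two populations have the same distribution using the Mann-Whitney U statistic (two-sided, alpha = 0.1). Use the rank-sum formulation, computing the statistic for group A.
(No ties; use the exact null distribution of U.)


Step 1: Combine and sort all 15 observations; assign midranks.
sorted (value, group): (14,X), (17,X), (18,X), (19,X), (23,Y), (24,X), (27,X), (28,X), (29,X), (31,Y), (32,Y), (36,Y), (39,Y), (40,Y), (45,Y)
ranks: 14->1, 17->2, 18->3, 19->4, 23->5, 24->6, 27->7, 28->8, 29->9, 31->10, 32->11, 36->12, 39->13, 40->14, 45->15
Step 2: Rank sum for X: R1 = 1 + 2 + 3 + 4 + 6 + 7 + 8 + 9 = 40.
Step 3: U_X = R1 - n1(n1+1)/2 = 40 - 8*9/2 = 40 - 36 = 4.
       U_Y = n1*n2 - U_X = 56 - 4 = 52.
Step 4: No ties, so the exact null distribution of U (based on enumerating the C(15,8) = 6435 equally likely rank assignments) gives the two-sided p-value.
Step 5: p-value = 0.003730; compare to alpha = 0.1. reject H0.

U_X = 4, p = 0.003730, reject H0 at alpha = 0.1.


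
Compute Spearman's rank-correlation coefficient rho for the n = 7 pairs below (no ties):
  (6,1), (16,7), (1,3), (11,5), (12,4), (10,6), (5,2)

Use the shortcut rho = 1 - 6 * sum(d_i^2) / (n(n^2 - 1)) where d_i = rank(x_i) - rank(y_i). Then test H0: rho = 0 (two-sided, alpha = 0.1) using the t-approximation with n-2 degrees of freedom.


Step 1: Rank x and y separately (midranks; no ties here).
rank(x): 6->3, 16->7, 1->1, 11->5, 12->6, 10->4, 5->2
rank(y): 1->1, 7->7, 3->3, 5->5, 4->4, 6->6, 2->2
Step 2: d_i = R_x(i) - R_y(i); compute d_i^2.
  (3-1)^2=4, (7-7)^2=0, (1-3)^2=4, (5-5)^2=0, (6-4)^2=4, (4-6)^2=4, (2-2)^2=0
sum(d^2) = 16.
Step 3: rho = 1 - 6*16 / (7*(7^2 - 1)) = 1 - 96/336 = 0.714286.
Step 4: Under H0, t = rho * sqrt((n-2)/(1-rho^2)) = 2.2822 ~ t(5).
Step 5: Two-sided p-value from the t-distribution with 5 df = 0.071344.
Step 6: alpha = 0.1. reject H0.

rho = 0.7143, p = 0.071344, reject H0 at alpha = 0.1.
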